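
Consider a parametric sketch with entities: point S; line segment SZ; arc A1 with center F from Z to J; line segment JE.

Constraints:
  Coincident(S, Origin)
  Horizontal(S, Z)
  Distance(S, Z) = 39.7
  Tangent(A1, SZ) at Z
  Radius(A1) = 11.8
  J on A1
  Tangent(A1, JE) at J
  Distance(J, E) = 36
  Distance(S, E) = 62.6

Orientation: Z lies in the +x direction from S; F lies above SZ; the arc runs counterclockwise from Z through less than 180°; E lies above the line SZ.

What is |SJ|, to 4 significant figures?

53.19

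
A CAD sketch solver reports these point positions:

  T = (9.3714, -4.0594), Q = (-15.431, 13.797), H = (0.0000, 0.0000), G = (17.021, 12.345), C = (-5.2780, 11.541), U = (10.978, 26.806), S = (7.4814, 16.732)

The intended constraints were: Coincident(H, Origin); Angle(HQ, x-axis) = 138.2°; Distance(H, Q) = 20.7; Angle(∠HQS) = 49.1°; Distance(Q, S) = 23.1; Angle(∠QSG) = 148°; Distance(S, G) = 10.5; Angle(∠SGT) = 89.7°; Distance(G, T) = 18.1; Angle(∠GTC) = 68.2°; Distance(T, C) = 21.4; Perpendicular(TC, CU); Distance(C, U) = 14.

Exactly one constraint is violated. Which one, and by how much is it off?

Distance(C, U) = 14 — off by 8.30.

H = (0.00, 0.00) ✓; HQ at 138.2° ✓; |HQ| = 20.70 ✓; ∠HQS = 49.10° ✓; |QS| = 23.10 ✓; ∠QSG = 148.0° ✓; |SG| = 10.50 ✓; ∠SGT = 89.70° ✓; |GT| = 18.10 ✓; ∠GTC = 68.20° ✓; |TC| = 21.40 ✓; ∠(TC, CU) = 90.00° ✓; |CU| = 22.30 ✗.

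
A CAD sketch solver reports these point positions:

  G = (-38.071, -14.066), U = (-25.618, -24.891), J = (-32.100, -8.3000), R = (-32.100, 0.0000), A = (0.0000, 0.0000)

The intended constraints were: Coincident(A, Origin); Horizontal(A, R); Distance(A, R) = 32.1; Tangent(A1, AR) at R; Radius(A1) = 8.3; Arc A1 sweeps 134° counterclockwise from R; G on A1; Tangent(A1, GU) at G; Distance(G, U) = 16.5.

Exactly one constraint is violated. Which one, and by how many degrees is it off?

Tangent(A1, GU) at G — off by 5.00°.

A = (0.00, 0.00) ✓; A.y = 0.00, R.y = 0.00 ✓; |AR| = 32.10 ✓; ∠(JR, RA) = 90.00° ✓; |JR| = 8.300 ✓; bearing(J→G) − bearing(J→R) = 134.0° ✓; |JG| = 8.301 ✓; ∠(JG, GU) = 85.00° ✗; |GU| = 16.50 ✓.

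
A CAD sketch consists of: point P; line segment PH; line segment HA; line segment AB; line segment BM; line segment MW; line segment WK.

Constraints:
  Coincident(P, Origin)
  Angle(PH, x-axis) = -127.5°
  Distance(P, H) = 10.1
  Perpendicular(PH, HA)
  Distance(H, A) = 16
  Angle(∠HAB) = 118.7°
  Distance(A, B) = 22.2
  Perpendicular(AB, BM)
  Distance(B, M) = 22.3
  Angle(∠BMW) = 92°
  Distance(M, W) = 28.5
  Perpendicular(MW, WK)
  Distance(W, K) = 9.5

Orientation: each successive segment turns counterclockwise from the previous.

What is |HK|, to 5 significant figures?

1.0947

P is at the origin; PH runs at -127.5° with length 10.1, so H = (-6.1485, -8.0129). PH ⟂ HA, so HA runs at -37.500°; with |HA| = 16.0, A = (6.5452, -17.753). ∠HAB = 118.7° gives AB at 23.800° from the x-axis; with |AB| = 22.2, B = (26.857, -8.7943). AB ⟂ BM, so BM runs at 113.80°; with |BM| = 22.3, M = (17.858, 11.609). ∠BMW = 92.0° gives MW at -158.20° from the x-axis; with |MW| = 28.5, W = (-8.6036, 1.0253). The perpendicularity gives WK at right angles to MW, so WK runs at -68.200°; with |WK| = 9.5, K = (-5.0756, -7.7953). Then |HK| = |K − H| = 1.0947.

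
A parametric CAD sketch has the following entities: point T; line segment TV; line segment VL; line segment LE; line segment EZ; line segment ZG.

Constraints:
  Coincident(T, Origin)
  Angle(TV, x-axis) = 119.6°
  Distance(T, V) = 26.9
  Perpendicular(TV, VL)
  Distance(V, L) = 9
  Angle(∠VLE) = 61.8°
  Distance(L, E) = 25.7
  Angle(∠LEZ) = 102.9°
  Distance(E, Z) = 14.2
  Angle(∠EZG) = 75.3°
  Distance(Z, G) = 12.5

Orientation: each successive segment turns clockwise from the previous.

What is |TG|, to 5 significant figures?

21.598

∠LEZ = 102.9° gives EZ at -165.70° from the x-axis; with |EZ| = 14.2, Z = (-18.594, -1.3648). ∠EZG = 75.3° gives ZG at 89.600° from the x-axis; with |ZG| = 12.5, G = (-18.506, 11.135). Then |TG| = |G − T| = 21.598.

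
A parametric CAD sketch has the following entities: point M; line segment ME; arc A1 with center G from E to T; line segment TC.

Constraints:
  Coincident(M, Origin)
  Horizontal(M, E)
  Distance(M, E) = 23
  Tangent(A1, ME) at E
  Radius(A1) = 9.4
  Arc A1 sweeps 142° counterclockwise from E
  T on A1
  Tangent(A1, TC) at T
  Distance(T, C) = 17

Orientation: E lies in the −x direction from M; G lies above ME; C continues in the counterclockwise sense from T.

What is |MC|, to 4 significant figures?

41.00

M is at the origin; M and E share the same y with |ME| = 23.0 and E on the −x side, so E = (-23.00, 0.000). The tangent condition forces GE to be normal to ME, so G = E + (0, 9.4) = (-23.00, 9.400). On A1, E sits at bearing -90° from G; a 142° counterclockwise sweep puts T at bearing 52°, so T = G + 9.4·(cos 52°, sin 52°) = (-17.21, 16.81). Tangency of A1 to TC means the radius GT is perpendicular to TC, so TC runs along (−sin 52°, cos 52°); with |TC| = 17.0, C = (-30.61, 27.27). Then |MC| = |C − M| = 41.00.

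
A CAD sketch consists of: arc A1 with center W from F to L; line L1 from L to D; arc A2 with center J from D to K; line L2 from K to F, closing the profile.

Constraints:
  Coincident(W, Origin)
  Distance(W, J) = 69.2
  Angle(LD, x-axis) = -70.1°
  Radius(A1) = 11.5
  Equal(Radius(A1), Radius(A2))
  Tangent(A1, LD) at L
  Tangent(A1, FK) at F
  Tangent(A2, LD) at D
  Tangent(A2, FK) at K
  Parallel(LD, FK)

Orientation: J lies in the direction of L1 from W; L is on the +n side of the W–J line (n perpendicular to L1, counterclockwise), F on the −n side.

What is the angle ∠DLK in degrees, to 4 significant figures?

18.39°

The slot axis is L1's direction at -70.1°, so u = (cos -70.1°, sin -70.1°) = (0.3404, -0.9403) and n = (−sin -70.1°, cos -70.1°) = (0.9403, 0.3404). W is at the origin and J lies 69.2 along u from W, so J = 69.2·u = (23.55, -65.07). Tangency of A1 to both parallel lines with radius 11.5 puts L and F at W ± 11.5·n: L = (10.81, 3.914), F = (-10.81, -3.914). Equal radii place D and K the same way about J: D = J + 11.5·n = (34.37, -61.15), K = J − 11.5·n = (12.74, -68.98). Then cos ∠DLK = LD·LK / (|LD||LK|), giving 18.39°.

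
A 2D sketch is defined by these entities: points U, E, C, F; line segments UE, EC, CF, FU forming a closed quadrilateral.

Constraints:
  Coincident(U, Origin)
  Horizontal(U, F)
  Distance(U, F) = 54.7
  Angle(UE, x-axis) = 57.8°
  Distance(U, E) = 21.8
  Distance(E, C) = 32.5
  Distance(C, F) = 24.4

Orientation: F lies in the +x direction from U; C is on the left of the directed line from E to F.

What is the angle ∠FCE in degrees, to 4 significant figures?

110.1°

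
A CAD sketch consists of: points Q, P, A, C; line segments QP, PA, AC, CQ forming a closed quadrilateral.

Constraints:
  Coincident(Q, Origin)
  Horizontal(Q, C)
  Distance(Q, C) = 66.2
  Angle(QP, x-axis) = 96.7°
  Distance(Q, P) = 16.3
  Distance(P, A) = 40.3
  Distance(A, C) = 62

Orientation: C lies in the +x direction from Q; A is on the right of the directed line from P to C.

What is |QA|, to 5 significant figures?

24.284

Q is at the origin; Q and C share the same y with |QC| = 66.2 and C in +x, so C = (66.2, 0). QP runs at 96.7° with |QP| = 16.3, so P = (-1.9017, 16.189). A is determined by |PA| = 40.3 and |AC| = 62.0 together: it lies at the intersection of circle(P, 40.3) and circle(C, 62.0). With |PC| = 69.999, the foot of the radical line on PC is 19.143 from P and the perpendicular offset is √(40.3² − 19.143²) = 35.463. Taking the right-of-PC solution: A = (8.5209, -22.740).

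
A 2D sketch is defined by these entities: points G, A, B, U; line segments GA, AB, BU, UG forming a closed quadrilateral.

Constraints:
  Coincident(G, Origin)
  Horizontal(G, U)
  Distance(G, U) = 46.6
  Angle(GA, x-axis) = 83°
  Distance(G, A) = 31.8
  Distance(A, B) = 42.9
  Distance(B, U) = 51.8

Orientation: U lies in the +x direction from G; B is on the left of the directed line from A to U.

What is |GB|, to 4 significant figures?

66.40

G is at the origin; GU is horizontal with |GU| = 46.6 and U in +x, so U = (46.6, 0). GA runs at 83.0° with |GA| = 31.8, so A = (3.875, 31.56). B is determined by |AB| = 42.9 and |BU| = 51.8 together: it lies at the intersection of circle(A, 42.9) and circle(U, 51.8). With |AU| = 53.12, the foot of the radical line on AU is 18.63 from A and the perpendicular offset is √(42.9² − 18.63²) = 38.65. Taking the left-of-AU solution: B = (41.82, 51.58).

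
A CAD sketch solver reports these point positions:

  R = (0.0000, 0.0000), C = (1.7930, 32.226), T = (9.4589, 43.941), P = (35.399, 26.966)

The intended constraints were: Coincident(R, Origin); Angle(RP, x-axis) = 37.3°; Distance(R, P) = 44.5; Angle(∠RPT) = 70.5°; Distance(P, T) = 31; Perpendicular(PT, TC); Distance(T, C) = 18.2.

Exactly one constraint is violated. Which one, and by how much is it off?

Distance(T, C) = 18.2 — off by 4.20.

R = (0.00, 0.00) ✓; RP at 37.30° ✓; |RP| = 44.50 ✓; ∠RPT = 70.50° ✓; |PT| = 31.00 ✓; ∠(PT, TC) = 90.00° ✓; |TC| = 14.00 ✗.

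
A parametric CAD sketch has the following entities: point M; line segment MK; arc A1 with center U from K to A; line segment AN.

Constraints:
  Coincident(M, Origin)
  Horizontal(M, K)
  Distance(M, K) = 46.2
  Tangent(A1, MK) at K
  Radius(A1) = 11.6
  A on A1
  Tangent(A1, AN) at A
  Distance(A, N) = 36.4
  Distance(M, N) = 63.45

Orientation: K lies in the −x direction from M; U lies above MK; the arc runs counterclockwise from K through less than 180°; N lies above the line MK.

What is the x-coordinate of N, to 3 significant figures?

-40.0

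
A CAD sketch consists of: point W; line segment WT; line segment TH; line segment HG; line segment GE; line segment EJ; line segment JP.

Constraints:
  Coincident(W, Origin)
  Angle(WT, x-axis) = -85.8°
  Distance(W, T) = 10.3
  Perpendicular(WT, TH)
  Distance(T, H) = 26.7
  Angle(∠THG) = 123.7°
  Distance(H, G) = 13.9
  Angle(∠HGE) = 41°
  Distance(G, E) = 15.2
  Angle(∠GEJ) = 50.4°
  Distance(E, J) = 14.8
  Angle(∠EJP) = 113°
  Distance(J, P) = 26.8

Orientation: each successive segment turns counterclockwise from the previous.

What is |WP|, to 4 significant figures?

54.69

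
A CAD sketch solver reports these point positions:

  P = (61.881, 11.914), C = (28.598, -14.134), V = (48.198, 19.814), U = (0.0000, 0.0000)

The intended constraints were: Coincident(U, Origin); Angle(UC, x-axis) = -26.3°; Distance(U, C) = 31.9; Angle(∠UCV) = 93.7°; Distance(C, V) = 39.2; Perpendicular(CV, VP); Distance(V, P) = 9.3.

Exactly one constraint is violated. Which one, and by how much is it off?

Distance(V, P) = 9.3 — off by 6.50.

U = (0.00, 0.00) ✓; UC at -26.30° ✓; |UC| = 31.90 ✓; ∠UCV = 93.70° ✓; |CV| = 39.20 ✓; ∠(CV, VP) = 90.00° ✓; |VP| = 15.80 ✗.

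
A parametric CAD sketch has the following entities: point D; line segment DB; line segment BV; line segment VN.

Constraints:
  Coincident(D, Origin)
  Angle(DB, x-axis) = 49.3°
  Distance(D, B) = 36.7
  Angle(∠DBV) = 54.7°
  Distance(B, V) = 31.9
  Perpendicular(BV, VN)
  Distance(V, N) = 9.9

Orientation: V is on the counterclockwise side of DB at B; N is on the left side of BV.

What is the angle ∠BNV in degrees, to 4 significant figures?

72.76°

∠DBV = 54.7°, so BV runs at 49.3° + (180° − 54.7°) = 174.6° from the x-axis; with |BV| = 31.9, V = B + 31.9·(cos 174.6°, sin 174.6°) = (-7.826, 30.83). BV is perpendicular to VN; with |VN| = 9.9 on the left of BV, N = V + 9.9·(-0.09411, -0.9956) = (-8.758, 20.97). Then cos ∠BNV = NB·NV / (|NB||NV|), giving 72.76°.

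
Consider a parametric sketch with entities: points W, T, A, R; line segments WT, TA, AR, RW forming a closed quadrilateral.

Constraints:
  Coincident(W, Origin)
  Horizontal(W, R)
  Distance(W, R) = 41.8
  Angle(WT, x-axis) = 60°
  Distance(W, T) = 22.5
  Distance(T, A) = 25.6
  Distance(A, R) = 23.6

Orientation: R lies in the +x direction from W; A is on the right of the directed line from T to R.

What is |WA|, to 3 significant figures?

19.4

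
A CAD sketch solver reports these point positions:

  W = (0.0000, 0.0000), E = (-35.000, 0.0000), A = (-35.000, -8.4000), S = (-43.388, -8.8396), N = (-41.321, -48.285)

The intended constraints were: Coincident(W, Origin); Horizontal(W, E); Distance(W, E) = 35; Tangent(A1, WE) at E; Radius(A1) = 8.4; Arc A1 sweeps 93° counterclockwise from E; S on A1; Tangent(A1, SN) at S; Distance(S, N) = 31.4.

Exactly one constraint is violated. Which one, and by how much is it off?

Distance(S, N) = 31.4 — off by 8.10.

W = (0.00, 0.00) ✓; W.y = 0.00, E.y = 0.00 ✓; |WE| = 35.00 ✓; ∠(AE, EW) = 90.00° ✓; |AE| = 8.400 ✓; bearing(A→S) − bearing(A→E) = 93.00° ✓; |AS| = 8.400 ✓; ∠(AS, SN) = 90.00° ✓; |SN| = 39.50 ✗.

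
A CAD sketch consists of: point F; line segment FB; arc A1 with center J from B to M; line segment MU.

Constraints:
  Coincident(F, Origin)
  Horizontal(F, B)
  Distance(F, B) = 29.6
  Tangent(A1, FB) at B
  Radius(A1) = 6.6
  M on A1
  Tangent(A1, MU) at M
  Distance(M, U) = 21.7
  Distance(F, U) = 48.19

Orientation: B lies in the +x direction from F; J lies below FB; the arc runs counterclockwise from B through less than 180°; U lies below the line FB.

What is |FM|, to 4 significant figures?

27.31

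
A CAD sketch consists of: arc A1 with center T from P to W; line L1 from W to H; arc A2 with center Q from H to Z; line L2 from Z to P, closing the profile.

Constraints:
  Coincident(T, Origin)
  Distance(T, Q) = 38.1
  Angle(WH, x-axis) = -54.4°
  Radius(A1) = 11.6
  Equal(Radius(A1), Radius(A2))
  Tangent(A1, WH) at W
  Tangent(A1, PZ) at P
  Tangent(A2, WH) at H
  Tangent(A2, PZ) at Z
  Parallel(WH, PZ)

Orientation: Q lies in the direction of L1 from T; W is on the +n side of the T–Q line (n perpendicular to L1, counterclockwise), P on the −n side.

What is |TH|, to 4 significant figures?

39.83

Tangency of A1 to both parallel lines with radius 11.6 puts W and P at T ± 11.6·n: W = (9.432, 6.753), P = (-9.432, -6.753). Equal radii place H and Z the same way about Q: H = Q + 11.6·n = (31.61, -24.23), Z = Q − 11.6·n = (12.75, -37.73). Then |TH| = |H − T| = 39.83.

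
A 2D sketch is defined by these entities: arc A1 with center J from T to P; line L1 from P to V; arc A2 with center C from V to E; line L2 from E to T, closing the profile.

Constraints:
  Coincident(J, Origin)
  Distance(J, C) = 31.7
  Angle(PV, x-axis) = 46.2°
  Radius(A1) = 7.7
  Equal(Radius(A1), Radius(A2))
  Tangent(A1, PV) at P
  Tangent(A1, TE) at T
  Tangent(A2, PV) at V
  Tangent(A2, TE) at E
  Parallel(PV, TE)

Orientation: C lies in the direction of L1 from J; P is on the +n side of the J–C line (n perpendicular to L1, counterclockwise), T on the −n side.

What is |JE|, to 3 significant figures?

32.6

Tangency of A1 to both parallel lines with radius 7.7 puts P and T at J ± 7.7·n: P = (-5.56, 5.33), T = (5.56, -5.33). Equal radii place V and E the same way about C: V = C + 7.7·n = (16.4, 28.2), E = C − 7.7·n = (27.5, 17.6). Then |JE| = |E − J| = 32.6.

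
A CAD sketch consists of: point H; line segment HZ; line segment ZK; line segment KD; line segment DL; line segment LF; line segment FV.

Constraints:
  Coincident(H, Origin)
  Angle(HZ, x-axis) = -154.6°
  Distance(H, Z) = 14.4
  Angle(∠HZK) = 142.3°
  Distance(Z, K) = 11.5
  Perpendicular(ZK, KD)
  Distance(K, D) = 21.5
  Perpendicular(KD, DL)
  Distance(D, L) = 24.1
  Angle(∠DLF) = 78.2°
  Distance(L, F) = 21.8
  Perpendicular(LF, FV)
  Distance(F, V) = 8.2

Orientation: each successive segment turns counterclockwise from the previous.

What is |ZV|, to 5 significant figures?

1.8412

H is at the origin; HZ runs at -154.6° with length 14.4, so Z = (-13.008, -6.1767). ∠HZK = 142.3° gives ZK at -116.90° from the x-axis; with |ZK| = 11.5, K = (-18.211, -16.432). ZK ⟂ KD, so KD runs at -26.900°; with |KD| = 21.5, D = (0.96262, -26.160). KD is perpendicular to DL, so DL runs at 63.100°; with |DL| = 24.1, L = (11.866, -4.6674). ∠DLF = 78.2° gives LF at 164.90° from the x-axis; with |LF| = 21.8, F = (-9.1810, 1.0116). The perpendicularity gives FV at right angles to LF, so FV runs at -105.10°; with |FV| = 8.2, V = (-11.317, -6.9052). Then |ZV| = |V − Z| = 1.8412.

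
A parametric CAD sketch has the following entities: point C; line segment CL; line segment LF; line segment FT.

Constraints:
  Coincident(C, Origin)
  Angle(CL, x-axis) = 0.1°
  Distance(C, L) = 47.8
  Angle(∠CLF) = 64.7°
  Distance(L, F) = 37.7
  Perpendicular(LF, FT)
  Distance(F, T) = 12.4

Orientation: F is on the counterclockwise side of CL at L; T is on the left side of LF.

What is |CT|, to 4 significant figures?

35.33

∠CLF = 64.7°, so LF runs at 0.1° + (180° − 64.7°) = 115.4° from the x-axis; with |LF| = 37.7, F = L + 37.7·(cos 115.4°, sin 115.4°) = (31.63, 34.14). LF ⟂ FT; with |FT| = 12.4 on the left of LF, T = F + 12.4·(-0.9033, -0.4289) = (20.43, 28.82). Then |CT| = |T − C| = 35.33.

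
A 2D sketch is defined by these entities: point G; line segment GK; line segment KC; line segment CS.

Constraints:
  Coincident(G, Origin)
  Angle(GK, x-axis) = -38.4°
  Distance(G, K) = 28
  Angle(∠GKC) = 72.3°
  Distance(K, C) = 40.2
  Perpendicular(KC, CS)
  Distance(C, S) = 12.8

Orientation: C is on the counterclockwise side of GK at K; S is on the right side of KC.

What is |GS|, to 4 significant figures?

50.62

G is at the origin; GK runs at -38.4° with length 28.0, so K = 28.0·(cos -38.4°, sin -38.4°) = (21.94, -17.39). ∠GKC = 72.3°, so KC runs at -38.4° + (180° − 72.3°) = 69.30° from the x-axis; with |KC| = 40.2, C = K + 40.2·(cos 69.30°, sin 69.30°) = (36.15, 20.21). KC is perpendicular to CS; with |CS| = 12.8 on the right of KC, S = C + 12.8·(0.9354, -0.3535) = (48.13, 15.69). Then |GS| = |S − G| = 50.62.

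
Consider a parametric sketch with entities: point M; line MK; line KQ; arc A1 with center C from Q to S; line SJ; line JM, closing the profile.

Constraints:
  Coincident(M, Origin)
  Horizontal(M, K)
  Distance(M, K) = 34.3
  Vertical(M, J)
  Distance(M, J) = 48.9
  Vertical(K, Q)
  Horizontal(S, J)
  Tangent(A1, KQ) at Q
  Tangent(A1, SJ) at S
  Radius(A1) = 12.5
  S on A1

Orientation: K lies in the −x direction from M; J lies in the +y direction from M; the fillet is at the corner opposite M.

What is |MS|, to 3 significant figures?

53.5

M is at the origin; MK is horizontal with |MK| = 34.3 and K on the −x side, so K = (-34.3, 0.00). MJ is vertical with |MJ| = 48.9 and J on the +y side, so J = (0.00, 48.9). The virtual corner opposite M is at (-34.3, 48.9). The tangent condition forces CQ to be normal to KQ and since A1 is tangent to SJ there, CS ⟂ SJ, with radius 12.5, so the center C sits 12.5 in from both sides at C = (-21.8, 36.4). That places the tangent points at Q = (-34.3, 36.4) on KQ and S = (-21.8, 48.9) on SJ. Then |MS| = |S − M| = 53.5.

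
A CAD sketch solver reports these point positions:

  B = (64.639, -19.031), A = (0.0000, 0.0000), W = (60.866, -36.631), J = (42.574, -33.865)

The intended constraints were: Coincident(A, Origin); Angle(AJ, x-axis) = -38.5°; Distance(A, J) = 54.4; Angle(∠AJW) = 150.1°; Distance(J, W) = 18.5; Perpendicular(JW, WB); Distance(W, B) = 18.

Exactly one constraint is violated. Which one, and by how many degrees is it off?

Perpendicular(JW, WB) — off by 3.50°.

A = (0.00, 0.00) ✓; AJ at -38.50° ✓; |AJ| = 54.40 ✓; ∠AJW = 150.1° ✓; |JW| = 18.50 ✓; ∠(JW, WB) = 86.50° ✗; |WB| = 18.00 ✓.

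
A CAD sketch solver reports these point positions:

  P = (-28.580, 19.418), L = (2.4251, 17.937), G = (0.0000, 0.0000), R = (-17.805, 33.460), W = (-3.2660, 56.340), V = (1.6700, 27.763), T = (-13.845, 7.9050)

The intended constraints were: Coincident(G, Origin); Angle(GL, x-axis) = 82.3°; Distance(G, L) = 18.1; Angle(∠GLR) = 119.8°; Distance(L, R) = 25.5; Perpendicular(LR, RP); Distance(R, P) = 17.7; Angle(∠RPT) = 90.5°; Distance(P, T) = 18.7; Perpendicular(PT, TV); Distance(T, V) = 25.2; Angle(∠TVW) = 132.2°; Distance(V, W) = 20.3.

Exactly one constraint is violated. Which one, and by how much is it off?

Distance(V, W) = 20.3 — off by 8.70.

G = (0.00, 0.00) ✓; GL at 82.30° ✓; |GL| = 18.10 ✓; ∠GLR = 119.8° ✓; |LR| = 25.50 ✓; ∠(LR, RP) = 90.00° ✓; |RP| = 17.70 ✓; ∠RPT = 90.50° ✓; |PT| = 18.70 ✓; ∠(PT, TV) = 90.00° ✓; |TV| = 25.20 ✓; ∠TVW = 132.2° ✓; |VW| = 29.00 ✗.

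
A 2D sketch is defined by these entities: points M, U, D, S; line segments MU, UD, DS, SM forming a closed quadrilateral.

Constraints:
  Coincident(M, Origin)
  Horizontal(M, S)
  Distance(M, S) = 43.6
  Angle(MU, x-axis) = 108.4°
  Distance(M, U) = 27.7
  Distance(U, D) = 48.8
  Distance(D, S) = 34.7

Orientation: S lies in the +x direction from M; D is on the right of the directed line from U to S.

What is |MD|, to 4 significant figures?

21.82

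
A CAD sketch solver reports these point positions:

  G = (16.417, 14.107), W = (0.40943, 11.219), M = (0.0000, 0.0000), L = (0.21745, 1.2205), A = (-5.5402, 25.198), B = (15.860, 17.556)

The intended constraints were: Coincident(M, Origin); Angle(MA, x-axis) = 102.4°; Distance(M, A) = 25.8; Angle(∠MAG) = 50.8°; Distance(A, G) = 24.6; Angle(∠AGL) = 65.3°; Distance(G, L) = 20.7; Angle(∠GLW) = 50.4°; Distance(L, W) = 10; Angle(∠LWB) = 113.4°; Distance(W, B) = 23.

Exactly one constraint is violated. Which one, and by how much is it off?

Distance(W, B) = 23 — off by 6.30.

M = (0.00, 0.00) ✓; MA at 102.4° ✓; |MA| = 25.80 ✓; ∠MAG = 50.80° ✓; |AG| = 24.60 ✓; ∠AGL = 65.30° ✓; |GL| = 20.70 ✓; ∠GLW = 50.40° ✓; |LW| = 10.00 ✓; ∠LWB = 113.4° ✓; |WB| = 16.70 ✗.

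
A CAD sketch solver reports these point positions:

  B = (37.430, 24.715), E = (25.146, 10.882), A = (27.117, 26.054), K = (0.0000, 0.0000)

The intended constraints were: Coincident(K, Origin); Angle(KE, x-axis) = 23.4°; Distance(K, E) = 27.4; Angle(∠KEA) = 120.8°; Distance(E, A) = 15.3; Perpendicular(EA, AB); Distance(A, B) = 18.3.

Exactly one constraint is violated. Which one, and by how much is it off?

Distance(A, B) = 18.3 — off by 7.90.

K = (0.00, 0.00) ✓; KE at 23.40° ✓; |KE| = 27.40 ✓; ∠KEA = 120.8° ✓; |EA| = 15.30 ✓; ∠(EA, AB) = 90.00° ✓; |AB| = 10.40 ✗.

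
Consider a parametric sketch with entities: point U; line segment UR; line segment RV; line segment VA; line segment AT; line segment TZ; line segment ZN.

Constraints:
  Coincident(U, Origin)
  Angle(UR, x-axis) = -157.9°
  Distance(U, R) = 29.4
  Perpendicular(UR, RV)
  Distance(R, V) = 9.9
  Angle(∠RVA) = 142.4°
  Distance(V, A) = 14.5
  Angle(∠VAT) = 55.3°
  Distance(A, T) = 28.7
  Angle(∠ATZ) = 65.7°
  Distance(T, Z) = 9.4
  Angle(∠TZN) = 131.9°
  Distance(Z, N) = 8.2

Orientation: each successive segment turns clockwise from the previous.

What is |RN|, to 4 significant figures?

3.942

U is at the origin; UR runs at -157.9° with length 29.4, so R = (-27.24, -11.06). The perpendicularity gives RV at right angles to UR, so RV runs at 112.1°; with |RV| = 9.9, V = (-30.96, -1.888). ∠RVA = 142.4° gives VA at 74.50° from the x-axis; with |VA| = 14.5, A = (-27.09, 12.08). ∠VAT = 55.3° gives AT at -50.20° from the x-axis; with |AT| = 28.7, T = (-8.718, -9.965). ∠ATZ = 65.7° gives TZ at -164.5° from the x-axis; with |TZ| = 9.4, Z = (-17.78, -12.48). ∠TZN = 131.9° gives ZN at 147.4° from the x-axis; with |ZN| = 8.2, N = (-24.68, -8.060). Then |RN| = |N − R| = 3.942.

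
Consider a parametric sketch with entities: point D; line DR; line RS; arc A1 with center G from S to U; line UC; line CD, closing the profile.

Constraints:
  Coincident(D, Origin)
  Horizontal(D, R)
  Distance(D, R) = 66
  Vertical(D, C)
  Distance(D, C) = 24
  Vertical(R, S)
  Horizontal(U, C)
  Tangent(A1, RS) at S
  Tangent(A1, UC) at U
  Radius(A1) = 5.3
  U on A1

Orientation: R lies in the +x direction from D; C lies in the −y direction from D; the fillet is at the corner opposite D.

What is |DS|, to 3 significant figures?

68.6

The virtual corner opposite D is at (66.0, -24.0). A1 meets RS tangentially, so GS is at right angles to RS and A1 meets UC tangentially, so GU is at right angles to UC, with radius 5.3, so the center G sits 5.3 in from both sides at G = (60.7, -18.7). That places the tangent points at S = (66.0, -18.7) on RS and U = (60.7, -24.0) on UC. Then |DS| = |S − D| = 68.6.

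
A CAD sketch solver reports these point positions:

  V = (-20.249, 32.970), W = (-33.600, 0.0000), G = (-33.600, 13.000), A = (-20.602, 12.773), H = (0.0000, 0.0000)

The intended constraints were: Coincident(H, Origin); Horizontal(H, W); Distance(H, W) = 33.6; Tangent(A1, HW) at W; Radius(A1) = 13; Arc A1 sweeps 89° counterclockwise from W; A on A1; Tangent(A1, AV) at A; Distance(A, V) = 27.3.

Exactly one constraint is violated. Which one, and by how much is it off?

Distance(A, V) = 27.3 — off by 7.10.

H = (0.00, 0.00) ✓; H.y = 0.00, W.y = 0.00 ✓; |HW| = 33.60 ✓; ∠(GW, WH) = 90.00° ✓; |GW| = 13.00 ✓; bearing(G→A) − bearing(G→W) = 89.00° ✓; |GA| = 13.00 ✓; ∠(GA, AV) = 90.00° ✓; |AV| = 20.20 ✗.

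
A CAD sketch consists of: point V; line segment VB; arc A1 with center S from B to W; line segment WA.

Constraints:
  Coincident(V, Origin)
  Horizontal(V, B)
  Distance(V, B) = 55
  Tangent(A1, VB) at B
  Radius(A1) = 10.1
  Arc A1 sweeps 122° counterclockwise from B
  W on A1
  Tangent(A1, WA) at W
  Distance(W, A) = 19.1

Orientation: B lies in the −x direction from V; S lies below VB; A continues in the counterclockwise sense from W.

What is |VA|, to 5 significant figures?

62.112

On A1, B sits at bearing 90° from S; a 122° counterclockwise sweep puts W at bearing 212°, so W = S + 10.1·(cos 212°, sin 212°) = (-63.565, -15.452). A1 meets WA tangentially, so SW is at right angles to WA, so WA runs along (−sin 212°, cos 212°); with |WA| = 19.1, A = (-53.444, -31.650). Then |VA| = |A − V| = 62.112.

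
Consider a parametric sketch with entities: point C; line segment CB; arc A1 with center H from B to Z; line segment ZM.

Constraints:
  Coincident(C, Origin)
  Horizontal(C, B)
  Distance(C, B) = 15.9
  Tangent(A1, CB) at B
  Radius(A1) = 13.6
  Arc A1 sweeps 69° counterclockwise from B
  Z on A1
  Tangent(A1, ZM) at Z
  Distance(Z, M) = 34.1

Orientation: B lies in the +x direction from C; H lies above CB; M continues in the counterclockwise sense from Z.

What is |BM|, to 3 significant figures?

47.6

C is at the origin; CB is horizontal with |CB| = 15.9 and B on the +x side, so B = (15.9, 0.00). The tangent condition forces HB to be normal to CB, so H = B + (0, 13.6) = (15.9, 13.6). On A1, B sits at bearing -90° from H; a 69° counterclockwise sweep puts Z at bearing -21°, so Z = H + 13.6·(cos -21°, sin -21°) = (28.6, 8.73). A1 meets ZM tangentially, so HZ is at right angles to ZM, so ZM runs along (−sin -21°, cos -21°); with |ZM| = 34.1, M = (40.8, 40.6). Then |BM| = |M − B| = 47.6.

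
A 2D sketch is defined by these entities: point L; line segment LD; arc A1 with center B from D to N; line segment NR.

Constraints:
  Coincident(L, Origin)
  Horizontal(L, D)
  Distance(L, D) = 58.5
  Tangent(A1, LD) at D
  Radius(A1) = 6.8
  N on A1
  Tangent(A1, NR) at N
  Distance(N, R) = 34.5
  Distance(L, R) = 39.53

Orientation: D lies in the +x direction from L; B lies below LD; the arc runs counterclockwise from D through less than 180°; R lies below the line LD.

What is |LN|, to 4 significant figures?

53.71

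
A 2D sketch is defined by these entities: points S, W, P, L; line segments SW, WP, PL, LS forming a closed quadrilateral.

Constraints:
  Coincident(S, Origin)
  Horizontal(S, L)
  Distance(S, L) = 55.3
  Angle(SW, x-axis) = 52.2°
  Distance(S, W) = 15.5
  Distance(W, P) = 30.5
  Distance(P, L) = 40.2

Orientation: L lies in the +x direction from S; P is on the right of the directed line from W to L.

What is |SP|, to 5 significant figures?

25.203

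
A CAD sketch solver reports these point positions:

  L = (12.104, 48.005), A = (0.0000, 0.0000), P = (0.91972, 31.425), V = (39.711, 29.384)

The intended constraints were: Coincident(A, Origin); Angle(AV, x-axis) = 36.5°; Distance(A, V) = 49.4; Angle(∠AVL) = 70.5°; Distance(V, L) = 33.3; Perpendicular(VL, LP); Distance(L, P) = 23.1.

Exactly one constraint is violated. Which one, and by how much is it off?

Distance(L, P) = 23.1 — off by 3.10.

A = (0.00, 0.00) ✓; AV at 36.50° ✓; |AV| = 49.40 ✓; ∠AVL = 70.50° ✓; |VL| = 33.30 ✓; ∠(VL, LP) = 90.00° ✓; |LP| = 20.00 ✗.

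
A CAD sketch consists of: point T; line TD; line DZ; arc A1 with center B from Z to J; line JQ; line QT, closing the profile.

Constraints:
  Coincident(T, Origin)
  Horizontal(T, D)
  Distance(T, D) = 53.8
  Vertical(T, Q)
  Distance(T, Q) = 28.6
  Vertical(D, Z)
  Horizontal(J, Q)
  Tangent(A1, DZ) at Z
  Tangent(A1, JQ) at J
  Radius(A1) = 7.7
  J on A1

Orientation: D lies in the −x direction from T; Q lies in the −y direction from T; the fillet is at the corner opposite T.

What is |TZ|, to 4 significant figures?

57.72

T is at the origin; TD is horizontal with |TD| = 53.8 and D on the −x side, so D = (-53.80, 0.000). TQ is vertical with |TQ| = 28.6 and Q on the −y side, so Q = (0.000, -28.60). The virtual corner opposite T is at (-53.80, -28.60). Tangency of A1 to DZ means the radius BZ is perpendicular to DZ and the tangent condition forces BJ to be normal to JQ, with radius 7.7, so the center B sits 7.7 in from both sides at B = (-46.10, -20.90). That places the tangent points at Z = (-53.80, -20.90) on DZ and J = (-46.10, -28.60) on JQ. Then |TZ| = |Z − T| = 57.72.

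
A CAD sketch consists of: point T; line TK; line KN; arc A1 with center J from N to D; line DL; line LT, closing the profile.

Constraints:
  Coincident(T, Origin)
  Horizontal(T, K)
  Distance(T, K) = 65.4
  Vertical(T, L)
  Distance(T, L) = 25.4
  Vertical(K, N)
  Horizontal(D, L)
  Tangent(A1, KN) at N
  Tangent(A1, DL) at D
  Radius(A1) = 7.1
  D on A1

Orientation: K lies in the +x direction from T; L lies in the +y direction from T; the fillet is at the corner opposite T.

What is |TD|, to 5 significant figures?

63.593

T is at the origin; T and K share the same y with |TK| = 65.4 and K on the +x side, so K = (65.400, 0.0000). T and L share the same x with |TL| = 25.4 and L on the +y side, so L = (0.0000, 25.400). The virtual corner opposite T is at (65.400, 25.400). Tangency of A1 to KN means the radius JN is perpendicular to KN and A1 meets DL tangentially, so JD is at right angles to DL, with radius 7.1, so the center J sits 7.1 in from both sides at J = (58.300, 18.300). That places the tangent points at N = (65.400, 18.300) on KN and D = (58.300, 25.400) on DL. Then |TD| = |D − T| = 63.593.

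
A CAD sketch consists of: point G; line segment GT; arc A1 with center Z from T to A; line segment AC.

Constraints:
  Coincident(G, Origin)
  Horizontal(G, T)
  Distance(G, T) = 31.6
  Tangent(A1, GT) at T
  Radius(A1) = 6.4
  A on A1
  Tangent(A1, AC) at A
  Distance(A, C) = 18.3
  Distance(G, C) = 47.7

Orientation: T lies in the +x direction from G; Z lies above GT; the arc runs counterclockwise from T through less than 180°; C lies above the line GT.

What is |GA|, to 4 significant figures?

38.17

Checks: G = (0.00, 0.00) ✓; ∠(ZT, TG) = 90.00° ✓; |ZT| = 6.400 ✓; |ZA| = 6.400 ✓; ∠(ZA, AC) = 90.00° ✓; |AC| = 18.30 ✓; |GC| = 47.70 ✓.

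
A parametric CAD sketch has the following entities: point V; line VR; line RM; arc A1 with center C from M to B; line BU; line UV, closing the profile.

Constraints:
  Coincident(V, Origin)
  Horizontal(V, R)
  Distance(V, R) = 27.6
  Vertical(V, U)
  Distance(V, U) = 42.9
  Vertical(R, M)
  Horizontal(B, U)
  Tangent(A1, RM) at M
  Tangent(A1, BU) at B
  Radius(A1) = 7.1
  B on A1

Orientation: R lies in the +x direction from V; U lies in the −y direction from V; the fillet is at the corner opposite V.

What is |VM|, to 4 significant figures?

45.20

V is at the origin; VR is horizontal with |VR| = 27.6 and R on the +x side, so R = (27.60, 0.000). V and U share the same x with |VU| = 42.9 and U on the −y side, so U = (0.000, -42.90). The virtual corner opposite V is at (27.60, -42.90). Tangency of A1 to RM means the radius CM is perpendicular to RM and the tangent condition forces CB to be normal to BU, with radius 7.1, so the center C sits 7.1 in from both sides at C = (20.50, -35.80). That places the tangent points at M = (27.60, -35.80) on RM and B = (20.50, -42.90) on BU. Then |VM| = |M − V| = 45.20.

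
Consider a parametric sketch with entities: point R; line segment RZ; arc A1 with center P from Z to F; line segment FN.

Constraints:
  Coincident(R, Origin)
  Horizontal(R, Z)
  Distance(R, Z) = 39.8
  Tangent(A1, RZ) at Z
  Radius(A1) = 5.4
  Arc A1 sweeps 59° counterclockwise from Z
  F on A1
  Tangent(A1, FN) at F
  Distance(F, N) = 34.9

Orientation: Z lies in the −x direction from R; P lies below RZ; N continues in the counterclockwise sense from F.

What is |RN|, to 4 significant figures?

70.38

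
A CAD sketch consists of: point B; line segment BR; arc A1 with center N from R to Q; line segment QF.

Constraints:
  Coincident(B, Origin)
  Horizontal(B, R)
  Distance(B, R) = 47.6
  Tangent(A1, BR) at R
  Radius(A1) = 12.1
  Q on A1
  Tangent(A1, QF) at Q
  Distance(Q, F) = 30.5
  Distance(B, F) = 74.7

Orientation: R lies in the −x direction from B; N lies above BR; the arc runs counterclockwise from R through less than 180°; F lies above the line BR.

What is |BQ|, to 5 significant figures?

44.747

B is at the origin; B and R share the same y with |BR| = 47.6 and R on the −x side, so R = (-47.600, 0.0000). Since A1 is tangent to BR there, NR ⟂ BR, so N = R + (0, 12.1) = (-47.600, 12.100). Since NQ ⟂ QF (tangency), |NF| = √(12.1² + 30.5²) = 32.812 regardless of where Q sits on A1. So F lies on both circle(B, 74.7) and circle(N, 32.812); the above-BR intersection is F = (-62.082, 41.543). Q is the foot of the tangent from F: Q = (-39.477, 21.068).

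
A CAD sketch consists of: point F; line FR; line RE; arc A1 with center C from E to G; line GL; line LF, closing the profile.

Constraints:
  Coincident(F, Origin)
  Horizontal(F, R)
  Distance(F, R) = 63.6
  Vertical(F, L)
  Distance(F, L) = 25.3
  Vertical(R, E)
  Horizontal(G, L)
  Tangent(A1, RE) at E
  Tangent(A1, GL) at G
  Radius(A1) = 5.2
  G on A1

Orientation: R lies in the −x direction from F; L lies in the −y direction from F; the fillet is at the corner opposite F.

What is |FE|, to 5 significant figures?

66.701

F is at the origin; F and R share the same y with |FR| = 63.6 and R on the −x side, so R = (-63.600, 0.0000). F and L share the same x with |FL| = 25.3 and L on the −y side, so L = (0.0000, -25.300). The virtual corner opposite F is at (-63.600, -25.300). Since A1 is tangent to RE there, CE ⟂ RE and since A1 is tangent to GL there, CG ⟂ GL, with radius 5.2, so the center C sits 5.2 in from both sides at C = (-58.400, -20.100). That places the tangent points at E = (-63.600, -20.100) on RE and G = (-58.400, -25.300) on GL. Then |FE| = |E − F| = 66.701.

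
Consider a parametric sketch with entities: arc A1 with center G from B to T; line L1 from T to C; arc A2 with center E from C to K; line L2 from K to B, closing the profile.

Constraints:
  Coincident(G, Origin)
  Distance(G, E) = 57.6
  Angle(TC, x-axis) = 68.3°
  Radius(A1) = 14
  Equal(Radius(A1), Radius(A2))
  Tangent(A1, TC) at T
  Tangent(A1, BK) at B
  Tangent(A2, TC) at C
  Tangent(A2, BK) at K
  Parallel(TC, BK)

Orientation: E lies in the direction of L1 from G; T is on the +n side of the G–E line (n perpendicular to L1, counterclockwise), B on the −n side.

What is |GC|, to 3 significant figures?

59.3

Tangency of A1 to both parallel lines with radius 14.0 puts T and B at G ± 14.0·n: T = (-13.0, 5.18), B = (13.0, -5.18). Equal radii place C and K the same way about E: C = E + 14.0·n = (8.29, 58.7), K = E − 14.0·n = (34.3, 48.3). Then |GC| = |C − G| = 59.3.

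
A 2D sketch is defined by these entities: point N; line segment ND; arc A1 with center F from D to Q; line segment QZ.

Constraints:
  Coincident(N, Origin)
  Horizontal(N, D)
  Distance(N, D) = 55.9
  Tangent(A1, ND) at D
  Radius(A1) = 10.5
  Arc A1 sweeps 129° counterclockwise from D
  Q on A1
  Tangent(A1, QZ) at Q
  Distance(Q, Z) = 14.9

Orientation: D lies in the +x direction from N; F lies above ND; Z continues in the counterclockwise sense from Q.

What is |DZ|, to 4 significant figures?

28.71

N is at the origin; ND is horizontal with |ND| = 55.9 and D on the +x side, so D = (55.90, 0.000). Since A1 is tangent to ND there, FD ⟂ ND, so F = D + (0, 10.5) = (55.90, 10.50). On A1, D sits at bearing -90° from F; a 129° counterclockwise sweep puts Q at bearing 39°, so Q = F + 10.5·(cos 39°, sin 39°) = (64.06, 17.11). A1 meets QZ tangentially, so FQ is at right angles to QZ, so QZ runs along (−sin 39°, cos 39°); with |QZ| = 14.9, Z = (54.68, 28.69). Then |DZ| = |Z − D| = 28.71.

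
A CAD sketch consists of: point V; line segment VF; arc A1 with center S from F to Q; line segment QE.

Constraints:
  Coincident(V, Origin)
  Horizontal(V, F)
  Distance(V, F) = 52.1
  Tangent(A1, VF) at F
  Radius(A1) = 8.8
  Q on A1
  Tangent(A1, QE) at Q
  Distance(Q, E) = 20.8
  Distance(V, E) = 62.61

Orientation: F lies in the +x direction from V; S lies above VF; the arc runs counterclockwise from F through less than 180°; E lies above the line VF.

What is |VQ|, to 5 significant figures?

61.566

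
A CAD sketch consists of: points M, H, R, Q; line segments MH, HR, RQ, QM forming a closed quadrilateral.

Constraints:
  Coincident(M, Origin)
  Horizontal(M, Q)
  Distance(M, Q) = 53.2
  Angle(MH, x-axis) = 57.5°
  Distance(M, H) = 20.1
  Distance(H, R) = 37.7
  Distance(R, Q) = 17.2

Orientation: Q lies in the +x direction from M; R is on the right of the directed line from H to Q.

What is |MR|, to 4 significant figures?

39.37

M is at the origin; MQ is horizontal with |MQ| = 53.2 and Q in +x, so Q = (53.2, 0). MH runs at 57.5° with |MH| = 20.1, so H = (10.80, 16.95). R is determined by |HR| = 37.7 and |RQ| = 17.2 together: it lies at the intersection of circle(H, 37.7) and circle(Q, 17.2). With |HQ| = 45.66, the foot of the radical line on HQ is 35.16 from H and the perpendicular offset is √(37.7² − 35.16²) = 13.62. Taking the right-of-HQ solution: R = (38.39, -8.742).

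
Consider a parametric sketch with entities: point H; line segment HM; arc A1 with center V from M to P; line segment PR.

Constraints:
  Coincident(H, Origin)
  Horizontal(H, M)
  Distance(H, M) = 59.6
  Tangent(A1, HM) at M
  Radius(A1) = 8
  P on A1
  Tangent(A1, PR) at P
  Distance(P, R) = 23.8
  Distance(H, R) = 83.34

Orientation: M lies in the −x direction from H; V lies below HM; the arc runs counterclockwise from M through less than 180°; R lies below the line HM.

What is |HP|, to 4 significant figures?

66.05

Checks: |VM| = 8.000 ✓; |VP| = 8.000 ✓; ∠(VP, PR) = 90.00° ✓; |PR| = 23.80 ✓; |HR| = 83.34 ✓.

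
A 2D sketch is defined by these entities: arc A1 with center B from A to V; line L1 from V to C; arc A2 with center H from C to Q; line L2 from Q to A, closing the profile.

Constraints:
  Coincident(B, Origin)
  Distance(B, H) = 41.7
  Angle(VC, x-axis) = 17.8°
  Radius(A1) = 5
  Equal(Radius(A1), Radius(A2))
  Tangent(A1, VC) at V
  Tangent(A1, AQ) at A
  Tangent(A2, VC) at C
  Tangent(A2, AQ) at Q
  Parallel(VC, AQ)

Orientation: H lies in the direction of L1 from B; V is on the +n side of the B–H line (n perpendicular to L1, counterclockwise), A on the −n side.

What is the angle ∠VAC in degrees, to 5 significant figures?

76.515°

The slot axis is L1's direction at 17.8°, so u = (cos 17.8°, sin 17.8°) = (0.95213, 0.30570) and n = (−sin 17.8°, cos 17.8°) = (-0.30570, 0.95213). B is at the origin and H lies 41.7 along u from B, so H = 41.7·u = (39.704, 12.747). Tangency of A1 to both parallel lines with radius 5.0 puts V and A at B ± 5.0·n: V = (-1.5285, 4.7606), A = (1.5285, -4.7606). Equal radii place C and Q the same way about H: C = H + 5.0·n = (38.175, 17.508), Q = H − 5.0·n = (41.232, 7.9868). Then cos ∠VAC = AV·AC / (|AV||AC|), giving 76.515°.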